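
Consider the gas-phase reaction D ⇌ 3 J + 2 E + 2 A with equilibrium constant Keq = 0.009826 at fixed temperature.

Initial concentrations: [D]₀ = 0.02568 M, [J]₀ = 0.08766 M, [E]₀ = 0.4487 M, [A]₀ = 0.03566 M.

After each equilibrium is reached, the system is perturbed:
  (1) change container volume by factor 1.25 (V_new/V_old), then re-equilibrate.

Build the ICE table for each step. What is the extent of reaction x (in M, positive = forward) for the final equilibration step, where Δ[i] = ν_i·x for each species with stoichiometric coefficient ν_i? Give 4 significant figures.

x = 4.5547e-04 M

Q₀ = 6.7156e-06 vs Keq = 0.009826 ⇒ Q<K, forward
Step 1:
                  D         J         E         A
  I         0.02568   0.08766    0.4487   0.03566
  C        -0.02489   0.07467   0.04978   0.04978
  E       7.8968e-04    0.1623    0.4985   0.08544
  solve Keq expr → x = 0.02489; check Q = 0.009826
Then change container volume by factor 1.25 (V_new/V_old).
Step 2:
                  D         J         E         A
  I       6.3175e-04    0.1299    0.3988   0.06835
  C       -4.5547e-04  0.001366 9.1093e-04 9.1093e-04
  E       1.7628e-04    0.1312    0.3997   0.06926
  solve Keq expr → x = 4.5547e-04; check Q = 0.009826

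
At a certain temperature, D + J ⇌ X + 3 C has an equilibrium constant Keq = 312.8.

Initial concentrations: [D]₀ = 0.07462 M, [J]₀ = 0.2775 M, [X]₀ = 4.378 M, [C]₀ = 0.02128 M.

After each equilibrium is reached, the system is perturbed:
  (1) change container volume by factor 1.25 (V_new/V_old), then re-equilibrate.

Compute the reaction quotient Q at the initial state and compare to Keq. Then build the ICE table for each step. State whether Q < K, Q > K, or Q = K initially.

Q₀ = 0.002037 vs Keq = 312.8 ⇒ Q<K, forward
Step 1:
                    D           J           X           C
  I           0.07462      0.2775       4.378     0.02128
  C          -0.07363    -0.07363     0.07363      0.2209
  E        9.9137e-04      0.2039       4.452      0.2422
  solve Keq expr → x = 0.07363; check Q = 312.8
Then change container volume by factor 1.25 (V_new/V_old).
Step 2:
                    D           J           X           C
  I        7.9309e-04      0.1631       3.561      0.1937
  C       -2.7801e-04 -2.7801e-04  2.7801e-04  8.3404e-04
  E        5.1508e-04      0.1628       3.562      0.1946
  solve Keq expr → x = 2.7801e-04; check Q = 312.8

Q₀ = 0.002037; Q < K (proceeds forward)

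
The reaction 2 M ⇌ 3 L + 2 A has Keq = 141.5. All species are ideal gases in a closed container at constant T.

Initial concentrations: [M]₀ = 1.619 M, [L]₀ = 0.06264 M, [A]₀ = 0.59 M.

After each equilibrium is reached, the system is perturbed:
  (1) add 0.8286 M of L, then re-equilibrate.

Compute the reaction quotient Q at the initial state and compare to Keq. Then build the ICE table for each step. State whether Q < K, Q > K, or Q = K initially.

Q₀ = 3.2641e-05; Q < K (proceeds forward)

Q₀ = 3.2641e-05 vs Keq = 141.5 ⇒ Q<K, forward
Step 1:
                  M         L         A
  I           1.619   0.06264      0.59
  C          -1.222     1.832     1.222
  E          0.3973     1.895     1.812
  solve Keq expr → x = 0.6108; check Q = 141.5
Then add 0.8286 M of L.
Step 2:
                  M         L         A
  I          0.3973     2.724     1.812
  C          0.1524   -0.2286   -0.1524
  E          0.5498     2.495     1.659
  solve Keq expr → x = -0.07621; check Q = 141.5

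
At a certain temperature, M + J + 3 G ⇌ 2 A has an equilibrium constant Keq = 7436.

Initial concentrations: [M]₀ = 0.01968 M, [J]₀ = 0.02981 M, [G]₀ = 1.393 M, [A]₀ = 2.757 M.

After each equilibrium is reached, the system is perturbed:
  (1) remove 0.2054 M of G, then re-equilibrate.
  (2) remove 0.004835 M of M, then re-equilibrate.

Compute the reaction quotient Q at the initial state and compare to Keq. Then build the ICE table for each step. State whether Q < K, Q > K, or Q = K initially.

Q₀ = 4793; Q < K (proceeds forward)

Q₀ = 4793 vs Keq = 7436 ⇒ Q<K, forward
Step 1:
                   M          J          G          A
  init       0.01968    0.02981      1.393      2.757
  Δ        -0.004324  -0.004324   -0.01297   0.008648
  eq         0.01536    0.02549       1.38      2.766
  solve Keq expr → x = 0.004324; check Q = 7436
Then remove 0.2054 M of G.
Step 2:
                   M          J          G          A
  init       0.01536    0.02549      1.175      2.766
  Δ          0.00475    0.00475    0.01425    -0.0095
  eq         0.02011    0.03024      1.189      2.756
  solve Keq expr → x = -0.00475; check Q = 7436
Then remove 0.004835 M of M.
Step 3:
                   M          J          G          A
  init       0.01527    0.03024      1.189      2.756
  Δ         0.002726   0.002726   0.008177  -0.005451
  eq           0.018    0.03296      1.197      2.751
  solve Keq expr → x = -0.002726; check Q = 7436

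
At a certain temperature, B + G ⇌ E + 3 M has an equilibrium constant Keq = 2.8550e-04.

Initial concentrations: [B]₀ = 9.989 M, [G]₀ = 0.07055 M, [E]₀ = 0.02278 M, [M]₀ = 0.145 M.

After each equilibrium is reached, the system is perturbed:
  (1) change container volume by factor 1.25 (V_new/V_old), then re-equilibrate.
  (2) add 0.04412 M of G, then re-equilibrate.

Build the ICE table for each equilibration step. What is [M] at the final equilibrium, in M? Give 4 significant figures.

Q₀ = 9.8546e-05 vs Keq = 2.8550e-04 ⇒ Q<K, forward
Step 1:
                    B           G           E           M
  init          9.989     0.07055     0.02278       0.145
  Δ         -0.009815   -0.009815    0.009815     0.02945
  eq            9.979     0.06073      0.0326      0.1744
  solve Keq expr → x = 0.009815; check Q = 2.8550e-04
Then change container volume by factor 1.25 (V_new/V_old).
Step 2:
                    B           G           E           M
  init          7.983     0.04859     0.02608      0.1396
  Δ         -0.003737   -0.003737    0.003737     0.01121
  eq             7.98     0.04485     0.02981      0.1508
  solve Keq expr → x = 0.003737; check Q = 2.8550e-04
Then add 0.04412 M of G.
Step 3:
                    B           G           E           M
  init           7.98     0.08897     0.02981      0.1508
  Δ            -0.007      -0.007       0.007       0.021
  eq            7.973     0.08197     0.03681      0.1718
  solve Keq expr → x = 0.007; check Q = 2.8550e-04

[M]_eq = 0.1718 M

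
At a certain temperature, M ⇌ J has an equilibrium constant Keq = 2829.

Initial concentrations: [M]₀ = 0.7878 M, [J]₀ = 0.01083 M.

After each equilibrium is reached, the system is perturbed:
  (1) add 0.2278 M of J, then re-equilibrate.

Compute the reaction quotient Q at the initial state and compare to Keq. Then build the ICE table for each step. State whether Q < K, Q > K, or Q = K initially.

Q₀ = 0.01375; Q < K (proceeds forward)

Q₀ = 0.01375 vs Keq = 2829 ⇒ Q<K, forward
Step 1:
                  M         J
  init       0.7878   0.01083
  Δ         -0.7875    0.7875
  eq      2.8220e-04    0.7983
  solve Keq expr → x = 0.7875; check Q = 2829
Then add 0.2278 M of J.
Step 2:
                  M         J
  init    2.8220e-04     1.026
  Δ       8.0495e-05 -8.0495e-05
  eq      3.6270e-04     1.026
  solve Keq expr → x = -8.0495e-05; check Q = 2829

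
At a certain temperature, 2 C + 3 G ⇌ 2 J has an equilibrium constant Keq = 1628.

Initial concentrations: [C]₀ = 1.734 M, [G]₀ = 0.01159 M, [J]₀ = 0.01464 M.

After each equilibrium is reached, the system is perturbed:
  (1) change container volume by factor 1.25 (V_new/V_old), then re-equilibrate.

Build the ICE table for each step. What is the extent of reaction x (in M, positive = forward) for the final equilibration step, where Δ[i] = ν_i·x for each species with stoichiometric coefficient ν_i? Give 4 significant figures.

x = -2.5373e-04 M

Q₀ = 45.79 vs Keq = 1628 ⇒ Q<K, forward
Step 1:
                    C           G           J
  I             1.734     0.01159     0.01464
  C         -0.004875   -0.007313    0.004875
  E             1.729    0.004277     0.01952
  solve Keq expr → x = 0.002438; check Q = 1628
Then change container volume by factor 1.25 (V_new/V_old).
Step 2:
                    C           G           J
  I             1.383    0.003422     0.01561
  C        5.0747e-04  7.6120e-04 -5.0747e-04
  E             1.384    0.004183      0.0151
  solve Keq expr → x = -2.5373e-04; check Q = 1628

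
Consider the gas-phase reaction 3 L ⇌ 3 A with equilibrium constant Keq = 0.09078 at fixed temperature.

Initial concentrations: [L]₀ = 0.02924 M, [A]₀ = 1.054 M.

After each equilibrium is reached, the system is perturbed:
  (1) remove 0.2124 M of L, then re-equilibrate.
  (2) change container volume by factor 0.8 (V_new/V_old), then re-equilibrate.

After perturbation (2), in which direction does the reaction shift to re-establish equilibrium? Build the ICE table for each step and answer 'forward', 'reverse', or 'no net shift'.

Q₀ = 4.6837e+04 vs Keq = 0.09078 ⇒ Q>K, reverse
Step 1:
                    L           A
  Initial     0.02924       1.054
  Change       0.7181     -0.7181
  Equil        0.7474      0.3359
  solve Keq expr → x = -0.2394; check Q = 0.09078
Then remove 0.2124 M of L.
Step 2:
                    L           A
  Initial       0.535      0.3359
  Change      0.06586    -0.06586
  Equil        0.6008        0.27
  solve Keq expr → x = -0.02195; check Q = 0.09078
Then change container volume by factor 0.8 (V_new/V_old).
Step 3:
                    L           A
  Initial       0.751      0.3375
  Change            0           0
  Equil         0.751      0.3375
  solve Keq expr → x = 0; check Q = 0.09078

Direction: no net shift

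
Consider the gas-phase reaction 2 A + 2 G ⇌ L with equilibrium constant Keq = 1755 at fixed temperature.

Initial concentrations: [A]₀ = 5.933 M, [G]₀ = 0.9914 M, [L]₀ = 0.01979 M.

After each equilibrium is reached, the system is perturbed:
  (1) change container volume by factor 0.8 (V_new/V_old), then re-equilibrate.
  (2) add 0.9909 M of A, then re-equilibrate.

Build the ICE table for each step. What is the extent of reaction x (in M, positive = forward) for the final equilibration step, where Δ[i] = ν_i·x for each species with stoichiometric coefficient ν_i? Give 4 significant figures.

Q₀ = 5.7200e-04 vs Keq = 1755 ⇒ Q<K, forward
Step 1:
                  A         G         L
  init        5.933    0.9914   0.01979
  Δ         -0.9879   -0.9879     0.494
  eq          4.945   0.00346    0.5138
  solve Keq expr → x = 0.494; check Q = 1755
Then change container volume by factor 0.8 (V_new/V_old).
Step 2:
                  A         G         L
  init        6.181  0.004325    0.6422
  Δ       -0.001228 -0.001228 6.1409e-04
  eq           6.18  0.003097    0.6428
  solve Keq expr → x = 6.1409e-04; check Q = 1755
Then add 0.9909 M of A.
Step 3:
                  A         G         L
  init        7.171  0.003097    0.6428
  Δ       -4.2731e-04 -4.2731e-04 2.1366e-04
  eq          7.171  0.002669     0.643
  solve Keq expr → x = 2.1366e-04; check Q = 1755

x = 2.1366e-04 M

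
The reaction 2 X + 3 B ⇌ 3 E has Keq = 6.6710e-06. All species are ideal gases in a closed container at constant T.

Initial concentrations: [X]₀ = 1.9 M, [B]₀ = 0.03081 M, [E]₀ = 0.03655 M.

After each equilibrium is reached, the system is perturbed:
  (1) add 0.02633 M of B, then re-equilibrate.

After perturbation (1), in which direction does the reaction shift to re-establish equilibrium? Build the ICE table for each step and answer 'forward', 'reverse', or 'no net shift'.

Direction: forward

Q₀ = 0.4625 vs Keq = 6.6710e-06 ⇒ Q>K, reverse
Step 1:
                   X          B          E
  I              1.9    0.03081    0.03655
  C           0.0231    0.03464   -0.03464
  E            1.923    0.06545   0.001905
  solve Keq expr → x = -0.01155; check Q = 6.6710e-06
Then add 0.02633 M of B.
Step 2:
                   X          B          E
  I            1.923    0.09178   0.001905
  C       -4.9625e-04 -7.4438e-04 7.4438e-04
  E            1.923    0.09104    0.00265
  solve Keq expr → x = 2.4813e-04; check Q = 6.6710e-06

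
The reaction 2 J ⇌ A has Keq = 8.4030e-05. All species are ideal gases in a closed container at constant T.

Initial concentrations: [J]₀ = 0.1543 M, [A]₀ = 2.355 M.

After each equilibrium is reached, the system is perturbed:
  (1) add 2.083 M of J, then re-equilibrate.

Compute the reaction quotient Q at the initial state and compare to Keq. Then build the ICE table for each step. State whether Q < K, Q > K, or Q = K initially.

Q₀ = 98.91 vs Keq = 8.4030e-05 ⇒ Q>K, reverse
Step 1:
                   J          A
  init        0.1543      2.355
  Δ            4.706     -2.353
  eq            4.86   0.001985
  solve Keq expr → x = -2.353; check Q = 8.4030e-05
Then add 2.083 M of J.
Step 2:
                   J          A
  init         6.943   0.001985
  Δ        -0.004122   0.002061
  eq           6.939   0.004046
  solve Keq expr → x = 0.002061; check Q = 8.4030e-05

Q₀ = 98.91; Q > K (proceeds reverse)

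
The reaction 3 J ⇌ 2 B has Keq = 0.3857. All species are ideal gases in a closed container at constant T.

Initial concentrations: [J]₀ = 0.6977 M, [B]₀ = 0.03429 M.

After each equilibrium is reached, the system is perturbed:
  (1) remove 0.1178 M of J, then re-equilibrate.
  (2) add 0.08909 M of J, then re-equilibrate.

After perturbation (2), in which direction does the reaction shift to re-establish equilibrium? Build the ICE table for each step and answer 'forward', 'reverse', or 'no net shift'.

Direction: forward

Q₀ = 0.003462 vs Keq = 0.3857 ⇒ Q<K, forward
Step 1:
                   J          B
  Initial     0.6977    0.03429
  Change     -0.2385      0.159
  Equil       0.4592     0.1933
  solve Keq expr → x = 0.07949; check Q = 0.3857
Then remove 0.1178 M of J.
Step 2:
                   J          B
  Initial     0.3414     0.1933
  Change     0.05627   -0.03751
  Equil       0.3977     0.1558
  solve Keq expr → x = -0.01876; check Q = 0.3857
Then add 0.08909 M of J.
Step 3:
                   J          B
  Initial     0.4868     0.1558
  Change    -0.04236    0.02824
  Equil       0.4444      0.184
  solve Keq expr → x = 0.01412; check Q = 0.3857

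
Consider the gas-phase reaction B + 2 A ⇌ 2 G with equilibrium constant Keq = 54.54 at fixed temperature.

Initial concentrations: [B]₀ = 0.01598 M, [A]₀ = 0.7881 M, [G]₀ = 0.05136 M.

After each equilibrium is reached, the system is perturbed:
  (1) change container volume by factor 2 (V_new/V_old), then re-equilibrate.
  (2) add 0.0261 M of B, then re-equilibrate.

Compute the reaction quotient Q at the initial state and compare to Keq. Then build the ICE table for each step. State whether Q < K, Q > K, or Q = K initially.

Q₀ = 0.2658; Q < K (proceeds forward)

Q₀ = 0.2658 vs Keq = 54.54 ⇒ Q<K, forward
Step 1:
                  B         A         G
  init      0.01598    0.7881   0.05136
  Δ        -0.01576  -0.03152   0.03152
  eq      2.2003e-04    0.7566   0.08288
  solve Keq expr → x = 0.01576; check Q = 54.54
Then change container volume by factor 2 (V_new/V_old).
Step 2:
                  B         A         G
  init    1.1001e-04    0.3783   0.04144
  Δ       1.0749e-04 2.1498e-04 -2.1498e-04
  eq      2.1750e-04    0.3785   0.04122
  solve Keq expr → x = -1.0749e-04; check Q = 54.54
Then add 0.0261 M of B.
Step 3:
                  B         A         G
  init      0.02632    0.3785   0.04122
  Δ        -0.02491  -0.04982   0.04982
  eq       0.001407    0.3287   0.09105
  solve Keq expr → x = 0.02491; check Q = 54.54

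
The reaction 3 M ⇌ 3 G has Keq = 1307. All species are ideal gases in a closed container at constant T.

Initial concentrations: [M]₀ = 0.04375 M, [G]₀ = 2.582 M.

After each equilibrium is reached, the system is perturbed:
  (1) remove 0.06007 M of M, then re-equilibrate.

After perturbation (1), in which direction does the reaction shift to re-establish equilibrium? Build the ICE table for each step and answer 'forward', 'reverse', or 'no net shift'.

Q₀ = 2.0556e+05 vs Keq = 1307 ⇒ Q>K, reverse
Step 1:
                   M          G
  Initial    0.04375      2.582
  Change      0.1763    -0.1763
  Equil         0.22      2.406
  solve Keq expr → x = -0.05876; check Q = 1307
Then remove 0.06007 M of M.
Step 2:
                   M          G
  Initial       0.16      2.406
  Change     0.05504   -0.05504
  Equil        0.215      2.351
  solve Keq expr → x = -0.01835; check Q = 1307

Direction: reverse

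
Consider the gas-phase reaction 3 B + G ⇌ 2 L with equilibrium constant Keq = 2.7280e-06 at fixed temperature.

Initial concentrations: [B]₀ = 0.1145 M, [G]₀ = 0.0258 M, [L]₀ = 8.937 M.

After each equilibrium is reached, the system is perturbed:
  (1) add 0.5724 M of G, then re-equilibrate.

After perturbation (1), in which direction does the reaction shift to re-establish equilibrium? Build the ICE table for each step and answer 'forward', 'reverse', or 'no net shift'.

Q₀ = 2.0623e+06 vs Keq = 2.7280e-06 ⇒ Q>K, reverse
Step 1:
                    B           G           L
  I            0.1145      0.0258       8.937
  C             13.15       4.385      -8.769
  E             13.27        4.41      0.1676
  solve Keq expr → x = -4.385; check Q = 2.7280e-06
Then add 0.5724 M of G.
Step 2:
                    B           G           L
  I             13.27       4.983      0.1676
  C          -0.01522   -0.005075     0.01015
  E             13.25       4.978      0.1778
  solve Keq expr → x = 0.005075; check Q = 2.7280e-06

Direction: forward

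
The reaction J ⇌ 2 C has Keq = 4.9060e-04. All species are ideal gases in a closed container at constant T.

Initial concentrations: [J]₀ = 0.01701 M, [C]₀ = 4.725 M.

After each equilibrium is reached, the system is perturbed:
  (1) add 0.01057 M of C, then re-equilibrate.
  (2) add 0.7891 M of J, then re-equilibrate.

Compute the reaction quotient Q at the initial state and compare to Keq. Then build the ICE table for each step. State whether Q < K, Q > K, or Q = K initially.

Q₀ = 1312; Q > K (proceeds reverse)

Q₀ = 1312 vs Keq = 4.9060e-04 ⇒ Q>K, reverse
Step 1:
                    J           C
  I           0.01701       4.725
  C             2.345      -4.691
  E             2.362     0.03404
  solve Keq expr → x = -2.345; check Q = 4.9060e-04
Then add 0.01057 M of C.
Step 2:
                    J           C
  I             2.362     0.04461
  C          0.005266    -0.01053
  E             2.368     0.03408
  solve Keq expr → x = -0.005266; check Q = 4.9060e-04
Then add 0.7891 M of J.
Step 3:
                    J           C
  I             3.157     0.03408
  C         -0.002628    0.005255
  E             3.154     0.03934
  solve Keq expr → x = 0.002628; check Q = 4.9060e-04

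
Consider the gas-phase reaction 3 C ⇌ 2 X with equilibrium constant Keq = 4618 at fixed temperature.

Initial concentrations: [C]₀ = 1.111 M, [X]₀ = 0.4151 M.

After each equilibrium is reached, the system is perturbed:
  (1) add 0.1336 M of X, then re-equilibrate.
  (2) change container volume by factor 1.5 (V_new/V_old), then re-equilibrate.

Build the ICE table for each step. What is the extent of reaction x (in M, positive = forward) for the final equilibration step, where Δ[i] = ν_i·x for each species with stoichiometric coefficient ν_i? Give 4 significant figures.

Q₀ = 0.1257 vs Keq = 4618 ⇒ Q<K, forward
Step 1:
                  C         X
  Initial     1.111    0.4151
  Change     -1.047    0.6977
  Equil     0.06448     1.113
  solve Keq expr → x = 0.3488; check Q = 4618
Then add 0.1336 M of X.
Step 2:
                  C         X
  Initial   0.06448     1.246
  Change   0.004941 -0.003294
  Equil     0.06942     1.243
  solve Keq expr → x = -0.001647; check Q = 4618
Then change container volume by factor 1.5 (V_new/V_old).
Step 3:
                  C         X
  Initial   0.04628    0.8287
  Change   0.006513 -0.004342
  Equil      0.0528    0.8244
  solve Keq expr → x = -0.002171; check Q = 4618

x = -0.002171 M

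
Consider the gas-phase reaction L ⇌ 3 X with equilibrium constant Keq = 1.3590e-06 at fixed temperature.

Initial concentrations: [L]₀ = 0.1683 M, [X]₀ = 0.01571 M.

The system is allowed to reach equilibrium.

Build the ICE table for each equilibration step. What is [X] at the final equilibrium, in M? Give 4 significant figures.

[X]_eq = 0.006154 M

Q₀ = 2.3038e-05 vs Keq = 1.3590e-06 ⇒ Q>K, reverse
Step 1:
                    L           X
  Initial      0.1683     0.01571
  Change     0.003185   -0.009556
  Equil        0.1715    0.006154
  solve Keq expr → x = -0.003185; check Q = 1.3590e-06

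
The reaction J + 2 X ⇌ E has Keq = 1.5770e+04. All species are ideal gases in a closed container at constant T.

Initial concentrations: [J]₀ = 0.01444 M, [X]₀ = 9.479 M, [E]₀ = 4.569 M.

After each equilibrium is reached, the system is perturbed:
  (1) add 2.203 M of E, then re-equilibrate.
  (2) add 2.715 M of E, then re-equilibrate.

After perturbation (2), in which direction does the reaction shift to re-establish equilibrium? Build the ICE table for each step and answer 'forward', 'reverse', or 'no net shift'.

Direction: reverse

Q₀ = 3.522 vs Keq = 1.5770e+04 ⇒ Q<K, forward
Step 1:
                  J         X         E
  I         0.01444     9.479     4.569
  C        -0.01444  -0.02887   0.01444
  E       3.2545e-06      9.45     4.583
  solve Keq expr → x = 0.01444; check Q = 1.5770e+04
Then add 2.203 M of E.
Step 2:
                  J         X         E
  I       3.2545e-06      9.45     6.786
  C       1.5643e-06 3.1285e-06 -1.5643e-06
  E       4.8188e-06      9.45     6.786
  solve Keq expr → x = -1.5643e-06; check Q = 1.5770e+04
Then add 2.715 M of E.
Step 3:
                  J         X         E
  I       4.8188e-06      9.45     9.501
  C       1.9278e-06 3.8556e-06 -1.9278e-06
  E       6.7465e-06      9.45     9.501
  solve Keq expr → x = -1.9278e-06; check Q = 1.5770e+04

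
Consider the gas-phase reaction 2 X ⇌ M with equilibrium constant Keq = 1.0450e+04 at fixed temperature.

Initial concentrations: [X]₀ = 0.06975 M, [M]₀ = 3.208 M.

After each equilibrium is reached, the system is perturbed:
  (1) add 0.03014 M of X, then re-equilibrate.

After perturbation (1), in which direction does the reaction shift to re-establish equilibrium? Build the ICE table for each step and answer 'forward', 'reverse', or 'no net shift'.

Direction: forward

Q₀ = 659.4 vs Keq = 1.0450e+04 ⇒ Q<K, forward
Step 1:
                  X         M
  I         0.06975     3.208
  C        -0.05216   0.02608
  E         0.01759     3.234
  solve Keq expr → x = 0.02608; check Q = 1.0450e+04
Then add 0.03014 M of X.
Step 2:
                  X         M
  I         0.04773     3.234
  C         -0.0301   0.01505
  E         0.01763     3.249
  solve Keq expr → x = 0.01505; check Q = 1.0450e+04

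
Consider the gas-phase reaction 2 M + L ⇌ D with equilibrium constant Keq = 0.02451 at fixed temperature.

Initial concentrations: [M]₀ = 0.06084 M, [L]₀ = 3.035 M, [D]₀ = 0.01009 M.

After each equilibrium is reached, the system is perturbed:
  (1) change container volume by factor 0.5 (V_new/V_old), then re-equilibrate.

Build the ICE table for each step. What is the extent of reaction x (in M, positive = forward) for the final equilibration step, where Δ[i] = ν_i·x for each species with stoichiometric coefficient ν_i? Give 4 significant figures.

x = 0.002622 M

Q₀ = 0.8982 vs Keq = 0.02451 ⇒ Q>K, reverse
Step 1:
                    M           L           D
  init        0.06084       3.035     0.01009
  Δ           0.01922    0.009612   -0.009612
  eq          0.08006       3.045  4.7835e-04
  solve Keq expr → x = -0.009612; check Q = 0.02451
Then change container volume by factor 0.5 (V_new/V_old).
Step 2:
                    M           L           D
  init         0.1601       6.089  9.5669e-04
  Δ         -0.005244   -0.002622    0.002622
  eq           0.1549       6.087    0.003579
  solve Keq expr → x = 0.002622; check Q = 0.02451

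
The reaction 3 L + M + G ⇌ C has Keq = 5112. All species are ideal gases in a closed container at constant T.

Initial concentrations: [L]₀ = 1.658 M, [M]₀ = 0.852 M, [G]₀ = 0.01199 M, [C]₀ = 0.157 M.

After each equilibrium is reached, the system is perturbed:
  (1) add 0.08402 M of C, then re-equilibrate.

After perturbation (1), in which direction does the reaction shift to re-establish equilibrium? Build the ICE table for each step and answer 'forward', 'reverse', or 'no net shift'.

Direction: reverse

Q₀ = 3.372 vs Keq = 5112 ⇒ Q<K, forward
Step 1:
                    L           M           G           C
  init          1.658       0.852     0.01199       0.157
  Δ          -0.03594    -0.01198    -0.01198     0.01198
  eq            1.622        0.84  9.2206e-06       0.169
  solve Keq expr → x = 0.01198; check Q = 5112
Then add 0.08402 M of C.
Step 2:
                    L           M           G           C
  init          1.622        0.84  9.2206e-06       0.253
  Δ        1.3752e-05  4.5839e-06  4.5839e-06 -4.5839e-06
  eq            1.622        0.84  1.3805e-05       0.253
  solve Keq expr → x = -4.5839e-06; check Q = 5112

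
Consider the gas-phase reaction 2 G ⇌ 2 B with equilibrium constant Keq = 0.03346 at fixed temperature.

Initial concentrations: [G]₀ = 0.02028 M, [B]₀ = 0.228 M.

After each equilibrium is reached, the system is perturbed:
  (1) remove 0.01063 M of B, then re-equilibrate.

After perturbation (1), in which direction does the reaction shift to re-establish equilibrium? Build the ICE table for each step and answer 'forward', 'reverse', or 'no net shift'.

Direction: forward

Q₀ = 126.4 vs Keq = 0.03346 ⇒ Q>K, reverse
Step 1:
                  G         B
  init      0.02028     0.228
  Δ          0.1896   -0.1896
  eq         0.2099   0.03839
  solve Keq expr → x = -0.0948; check Q = 0.03346
Then remove 0.01063 M of B.
Step 2:
                  G         B
  init       0.2099   0.02776
  Δ       -0.008986  0.008986
  eq         0.2009   0.03675
  solve Keq expr → x = 0.004493; check Q = 0.03346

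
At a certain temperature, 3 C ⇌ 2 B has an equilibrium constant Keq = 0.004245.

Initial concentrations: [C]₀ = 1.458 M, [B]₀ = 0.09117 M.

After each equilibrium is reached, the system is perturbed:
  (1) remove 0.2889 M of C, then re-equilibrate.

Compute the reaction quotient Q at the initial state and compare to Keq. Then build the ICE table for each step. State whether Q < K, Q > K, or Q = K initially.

Q₀ = 0.002682 vs Keq = 0.004245 ⇒ Q<K, forward
Step 1:
                  C         B
  init        1.458   0.09117
  Δ        -0.03001   0.02001
  eq          1.428    0.1112
  solve Keq expr → x = 0.01; check Q = 0.004245
Then remove 0.2889 M of C.
Step 2:
                  C         B
  init        1.139    0.1112
  Δ         0.04142  -0.02761
  eq          1.181   0.08357
  solve Keq expr → x = -0.01381; check Q = 0.004245

Q₀ = 0.002682; Q < K (proceeds forward)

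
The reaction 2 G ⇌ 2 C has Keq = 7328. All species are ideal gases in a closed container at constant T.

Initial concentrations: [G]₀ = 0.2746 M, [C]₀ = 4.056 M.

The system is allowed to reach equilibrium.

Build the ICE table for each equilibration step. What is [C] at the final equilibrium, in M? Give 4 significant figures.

Q₀ = 218.2 vs Keq = 7328 ⇒ Q<K, forward
Step 1:
                    G           C
  I            0.2746       4.056
  C           -0.2246      0.2246
  E              0.05       4.281
  solve Keq expr → x = 0.1123; check Q = 7328

[C]_eq = 4.281 M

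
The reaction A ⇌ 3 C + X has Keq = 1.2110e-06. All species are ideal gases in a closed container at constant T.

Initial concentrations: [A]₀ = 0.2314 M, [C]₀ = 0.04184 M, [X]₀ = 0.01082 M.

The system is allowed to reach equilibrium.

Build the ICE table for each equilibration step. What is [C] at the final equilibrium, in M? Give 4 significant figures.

Q₀ = 3.4248e-06 vs Keq = 1.2110e-06 ⇒ Q>K, reverse
Step 1:
                    A           C           X
  I            0.2314     0.04184     0.01082
  C          0.002939   -0.008818   -0.002939
  E            0.2343     0.03302    0.007881
  solve Keq expr → x = -0.002939; check Q = 1.2110e-06

[C]_eq = 0.03302 M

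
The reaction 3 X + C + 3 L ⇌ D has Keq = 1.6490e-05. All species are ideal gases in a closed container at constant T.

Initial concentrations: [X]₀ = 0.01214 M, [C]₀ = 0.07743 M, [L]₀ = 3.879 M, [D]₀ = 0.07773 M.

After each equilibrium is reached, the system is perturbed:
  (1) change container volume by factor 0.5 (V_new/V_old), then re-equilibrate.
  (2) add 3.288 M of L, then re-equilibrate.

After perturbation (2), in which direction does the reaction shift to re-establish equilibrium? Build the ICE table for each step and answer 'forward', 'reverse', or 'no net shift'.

Q₀ = 9613 vs Keq = 1.6490e-05 ⇒ Q>K, reverse
Step 1:
                    X           C           L           D
  I           0.01214     0.07743       3.879     0.07773
  C            0.2332     0.07773      0.2332    -0.07773
  E            0.2453      0.1552       4.112  2.6268e-06
  solve Keq expr → x = -0.07773; check Q = 1.6490e-05
Then change container volume by factor 0.5 (V_new/V_old).
Step 2:
                    X           C           L           D
  I            0.4906      0.3103       8.224  5.2535e-06
  C       -9.8543e-04 -3.2848e-04 -9.8543e-04  3.2848e-04
  E            0.4897        0.31       8.223  3.3373e-04
  solve Keq expr → x = 3.2848e-04; check Q = 1.6490e-05
Then add 3.288 M of L.
Step 3:
                    X           C           L           D
  I            0.4897        0.31       11.51  3.3373e-04
  C          -0.00171 -5.7007e-04    -0.00171  5.7007e-04
  E            0.4879      0.3094       11.51  9.0380e-04
  solve Keq expr → x = 5.7007e-04; check Q = 1.6490e-05

Direction: forward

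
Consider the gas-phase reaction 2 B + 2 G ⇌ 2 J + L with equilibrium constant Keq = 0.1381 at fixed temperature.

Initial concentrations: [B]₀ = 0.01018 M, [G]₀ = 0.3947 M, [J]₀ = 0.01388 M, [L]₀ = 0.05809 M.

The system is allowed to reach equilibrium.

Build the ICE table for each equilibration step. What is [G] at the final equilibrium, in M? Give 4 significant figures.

Q₀ = 0.6932 vs Keq = 0.1381 ⇒ Q>K, reverse
Step 1:
                  B         G         J         L
  I         0.01018    0.3947   0.01388   0.05809
  C        0.004597  0.004597 -0.004597 -0.002298
  E         0.01478    0.3993  0.009283   0.05579
  solve Keq expr → x = -0.002298; check Q = 0.1381

[G]_eq = 0.3993 M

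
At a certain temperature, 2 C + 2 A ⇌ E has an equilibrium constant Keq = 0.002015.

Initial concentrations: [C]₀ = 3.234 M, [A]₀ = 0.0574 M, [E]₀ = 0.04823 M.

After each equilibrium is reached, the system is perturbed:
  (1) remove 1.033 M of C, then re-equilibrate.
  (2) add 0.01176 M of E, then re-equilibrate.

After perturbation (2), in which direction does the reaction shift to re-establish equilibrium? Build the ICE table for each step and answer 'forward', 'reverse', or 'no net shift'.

Q₀ = 1.4 vs Keq = 0.002015 ⇒ Q>K, reverse
Step 1:
                   C          A          E
  init         3.234     0.0574    0.04823
  Δ          0.09542    0.09542   -0.04771
  eq           3.329     0.1528 5.2162e-04
  solve Keq expr → x = -0.04771; check Q = 0.002015
Then remove 1.033 M of C.
Step 2:
                   C          A          E
  init         2.296     0.1528 5.2162e-04
  Δ       5.4316e-04 5.4316e-04 -2.7158e-04
  eq           2.297     0.1534 2.5004e-04
  solve Keq expr → x = -2.7158e-04; check Q = 0.002015
Then add 0.01176 M of E.
Step 3:
                   C          A          E
  init         2.297     0.1534    0.01201
  Δ          0.02334    0.02334   -0.01167
  eq            2.32     0.1767 3.3873e-04
  solve Keq expr → x = -0.01167; check Q = 0.002015

Direction: reverse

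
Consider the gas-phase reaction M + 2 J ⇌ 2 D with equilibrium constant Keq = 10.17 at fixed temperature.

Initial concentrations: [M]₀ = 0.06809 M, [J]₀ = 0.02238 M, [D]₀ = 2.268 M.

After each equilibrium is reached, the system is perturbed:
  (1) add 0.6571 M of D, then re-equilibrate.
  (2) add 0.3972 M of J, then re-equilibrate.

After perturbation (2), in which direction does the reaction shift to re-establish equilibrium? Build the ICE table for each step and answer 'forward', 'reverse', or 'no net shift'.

Q₀ = 1.5083e+05 vs Keq = 10.17 ⇒ Q>K, reverse
Step 1:
                    M           J           D
  Initial     0.06809     0.02238       2.268
  Change       0.3599      0.7197     -0.7197
  Equil         0.428      0.7421       1.548
  solve Keq expr → x = -0.3599; check Q = 10.17
Then add 0.6571 M of D.
Step 2:
                    M           J           D
  Initial       0.428      0.7421       2.205
  Change      0.07941      0.1588     -0.1588
  Equil        0.5074      0.9009       2.047
  solve Keq expr → x = -0.07941; check Q = 10.17
Then add 0.3972 M of J.
Step 3:
                    M           J           D
  Initial      0.5074       1.298       2.047
  Change     -0.09871     -0.1974      0.1974
  Equil        0.4087       1.101       2.244
  solve Keq expr → x = 0.09871; check Q = 10.17

Direction: forward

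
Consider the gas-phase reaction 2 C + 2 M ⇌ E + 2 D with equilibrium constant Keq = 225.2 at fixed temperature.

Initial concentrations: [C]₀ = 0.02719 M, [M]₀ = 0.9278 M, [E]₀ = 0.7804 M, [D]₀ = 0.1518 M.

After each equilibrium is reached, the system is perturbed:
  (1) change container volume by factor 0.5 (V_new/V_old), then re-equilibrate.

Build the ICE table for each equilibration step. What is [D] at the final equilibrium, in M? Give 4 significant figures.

[D]_eq = 0.3422 M

Q₀ = 28.26 vs Keq = 225.2 ⇒ Q<K, forward
Step 1:
                   C          M          E          D
  init       0.02719     0.9278     0.7804     0.1518
  Δ         -0.01628   -0.01628   0.008139    0.01628
  eq         0.01091     0.9115     0.7885     0.1681
  solve Keq expr → x = 0.008139; check Q = 225.2
Then change container volume by factor 0.5 (V_new/V_old).
Step 2:
                   C          M          E          D
  init       0.02182      1.823      1.577     0.3362
  Δ        -0.006047  -0.006047   0.003023   0.006047
  eq         0.01578      1.817       1.58     0.3422
  solve Keq expr → x = 0.003023; check Q = 225.2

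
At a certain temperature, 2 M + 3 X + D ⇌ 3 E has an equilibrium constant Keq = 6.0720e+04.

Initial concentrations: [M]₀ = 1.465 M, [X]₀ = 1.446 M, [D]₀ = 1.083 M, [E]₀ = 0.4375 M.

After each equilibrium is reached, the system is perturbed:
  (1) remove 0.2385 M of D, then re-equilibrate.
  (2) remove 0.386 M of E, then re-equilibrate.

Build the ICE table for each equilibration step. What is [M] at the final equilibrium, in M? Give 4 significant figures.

[M]_eq = 0.5503 M

Q₀ = 0.01192 vs Keq = 6.0720e+04 ⇒ Q<K, forward
Step 1:
                    M           X           D           E
  I             1.465       1.446       1.083      0.4375
  C            -0.911      -1.367     -0.4555       1.367
  E             0.554     0.07948      0.6275       1.804
  solve Keq expr → x = 0.4555; check Q = 6.0720e+04
Then remove 0.2385 M of D.
Step 2:
                    M           X           D           E
  I             0.554     0.07948       0.389       1.804
  C          0.007954     0.01193    0.003977    -0.01193
  E            0.5619     0.09141       0.393       1.792
  solve Keq expr → x = -0.003977; check Q = 6.0720e+04
Then remove 0.386 M of E.
Step 3:
                    M           X           D           E
  I            0.5619     0.09141       0.393       1.406
  C          -0.01161    -0.01742   -0.005806     0.01742
  E            0.5503     0.07399      0.3872       1.424
  solve Keq expr → x = 0.005806; check Q = 6.0720e+04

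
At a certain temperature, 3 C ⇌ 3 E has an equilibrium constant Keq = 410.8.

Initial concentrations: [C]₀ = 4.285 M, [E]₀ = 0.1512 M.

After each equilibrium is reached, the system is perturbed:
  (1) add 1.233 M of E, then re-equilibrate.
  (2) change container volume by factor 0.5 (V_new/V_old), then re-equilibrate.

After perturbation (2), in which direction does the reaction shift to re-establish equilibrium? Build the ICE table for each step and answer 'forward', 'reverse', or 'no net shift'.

Q₀ = 4.3934e-05 vs Keq = 410.8 ⇒ Q<K, forward
Step 1:
                   C          E
  init         4.285     0.1512
  Δ           -3.759      3.759
  eq           0.526       3.91
  solve Keq expr → x = 1.253; check Q = 410.8
Then add 1.233 M of E.
Step 2:
                   C          E
  init         0.526      5.143
  Δ           0.1462    -0.1462
  eq          0.6722      4.997
  solve Keq expr → x = -0.04873; check Q = 410.8
Then change container volume by factor 0.5 (V_new/V_old).
Step 3:
                   C          E
  init         1.344      9.994
  Δ                0          0
  eq           1.344      9.994
  solve Keq expr → x = 0; check Q = 410.8

Direction: no net shift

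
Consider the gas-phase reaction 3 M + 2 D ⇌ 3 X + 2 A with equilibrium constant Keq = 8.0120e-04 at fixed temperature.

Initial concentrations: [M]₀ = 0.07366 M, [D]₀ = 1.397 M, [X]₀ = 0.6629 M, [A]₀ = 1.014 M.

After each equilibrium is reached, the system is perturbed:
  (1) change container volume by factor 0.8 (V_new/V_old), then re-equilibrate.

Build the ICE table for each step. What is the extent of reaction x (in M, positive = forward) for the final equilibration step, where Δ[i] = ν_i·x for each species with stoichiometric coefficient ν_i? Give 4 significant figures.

Q₀ = 384 vs Keq = 8.0120e-04 ⇒ Q>K, reverse
Step 1:
                  M         D         X         A
  I         0.07366     1.397    0.6629     1.014
  C          0.5499    0.3666   -0.5499   -0.3666
  E          0.6236     1.764     0.113    0.6474
  solve Keq expr → x = -0.1833; check Q = 8.0120e-04
Then change container volume by factor 0.8 (V_new/V_old).
Step 2:
                  M         D         X         A
  I          0.7795     2.205    0.1412    0.8092
  C               0         0         0         0
  E          0.7795     2.205    0.1412    0.8092
  solve Keq expr → x = 0; check Q = 8.0120e-04

x = 0 M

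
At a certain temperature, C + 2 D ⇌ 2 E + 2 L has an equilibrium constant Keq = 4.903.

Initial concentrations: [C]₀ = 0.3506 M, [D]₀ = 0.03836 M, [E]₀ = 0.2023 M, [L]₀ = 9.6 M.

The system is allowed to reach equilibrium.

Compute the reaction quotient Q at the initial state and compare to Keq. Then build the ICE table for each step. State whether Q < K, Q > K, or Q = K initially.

Q₀ = 7311; Q > K (proceeds reverse)

Q₀ = 7311 vs Keq = 4.903 ⇒ Q>K, reverse
Step 1:
                  C         D         E         L
  I          0.3506   0.03836    0.2023       9.6
  C           0.085      0.17     -0.17     -0.17
  E          0.4356    0.2084   0.03229      9.43
  solve Keq expr → x = -0.085; check Q = 4.903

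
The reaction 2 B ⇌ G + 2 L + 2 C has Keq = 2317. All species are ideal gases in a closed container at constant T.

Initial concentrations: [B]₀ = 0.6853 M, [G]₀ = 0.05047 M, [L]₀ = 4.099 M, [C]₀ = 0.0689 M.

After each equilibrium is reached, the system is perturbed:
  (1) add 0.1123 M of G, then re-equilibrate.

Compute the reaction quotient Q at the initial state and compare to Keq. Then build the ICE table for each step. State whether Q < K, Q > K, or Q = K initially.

Q₀ = 0.008572 vs Keq = 2317 ⇒ Q<K, forward
Step 1:
                    B           G           L           C
  Initial      0.6853     0.05047       4.099      0.0689
  Change      -0.6426      0.3213      0.6426      0.6426
  Equil       0.04273      0.3718       4.742      0.7115
  solve Keq expr → x = 0.3213; check Q = 2317
Then add 0.1123 M of G.
Step 2:
                    B           G           L           C
  Initial     0.04273      0.4841       4.742      0.7115
  Change     0.005462   -0.002731   -0.005462   -0.005462
  Equil       0.04819      0.4813       4.736       0.706
  solve Keq expr → x = -0.002731; check Q = 2317

Q₀ = 0.008572; Q < K (proceeds forward)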